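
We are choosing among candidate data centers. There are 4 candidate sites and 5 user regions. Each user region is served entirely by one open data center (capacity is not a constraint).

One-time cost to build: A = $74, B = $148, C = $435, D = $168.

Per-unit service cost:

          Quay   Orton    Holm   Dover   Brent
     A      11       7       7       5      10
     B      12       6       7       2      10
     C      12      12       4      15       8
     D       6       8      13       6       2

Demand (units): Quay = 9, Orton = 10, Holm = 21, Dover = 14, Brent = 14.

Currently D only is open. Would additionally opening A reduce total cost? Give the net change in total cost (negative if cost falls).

Yes — net change −76 (cost falls by 76).

Current service cost with {D}: 519.
Adding A: each user region re-picks its cheapest; new service cost 369, saving 150.
Extra fixed cost: 74. Net change = 74 − 150 = -76.
(Totals: 687 → 611.)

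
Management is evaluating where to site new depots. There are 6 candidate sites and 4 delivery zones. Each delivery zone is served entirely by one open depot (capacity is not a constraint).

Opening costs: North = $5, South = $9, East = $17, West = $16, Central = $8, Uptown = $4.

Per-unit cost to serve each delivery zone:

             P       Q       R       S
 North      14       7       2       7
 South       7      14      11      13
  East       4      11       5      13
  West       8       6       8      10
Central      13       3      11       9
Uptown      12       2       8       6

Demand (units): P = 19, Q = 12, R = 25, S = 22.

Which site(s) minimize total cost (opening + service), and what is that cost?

Open North, East and Uptown; minimum total cost 308.

For any fixed open set, each delivery zone goes to its cheapest open site; total = fixed + service.
{North, East, Uptown}: P→East 4·19=76, Q→Uptown 2·12=24, R→North 2·25=50, S→Uptown 6·22=132. Service 282; fixed 26; total 308.
{North, East, Central, Uptown}: service 282 + fixed 34 = 316
{North, South, East, Uptown}: service 282 + fixed 35 = 317
{North, South, East, West, Central, Uptown}: service 282 + fixed 59 = 341
No other subset beats 308.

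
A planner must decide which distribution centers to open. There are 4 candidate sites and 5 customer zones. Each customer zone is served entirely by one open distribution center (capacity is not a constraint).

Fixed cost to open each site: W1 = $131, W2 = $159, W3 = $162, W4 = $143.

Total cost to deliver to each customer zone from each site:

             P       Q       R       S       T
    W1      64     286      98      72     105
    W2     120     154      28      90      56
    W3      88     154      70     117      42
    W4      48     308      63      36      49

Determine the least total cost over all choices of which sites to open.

For any fixed open set, each customer zone goes to its cheapest open site; total = fixed + service.
{W2}: P→W2 120, Q→W2 154, R→W2 28, S→W2 90, T→W2 56. Service 448; fixed 159; total 607.
{W2, W4}: service 315 + fixed 302 = 617
{W3}: service 471 + fixed 162 = 633
{W1, W2, W3, W4}: service 308 + fixed 595 = 903
No other subset beats 607.

Minimum total cost: 607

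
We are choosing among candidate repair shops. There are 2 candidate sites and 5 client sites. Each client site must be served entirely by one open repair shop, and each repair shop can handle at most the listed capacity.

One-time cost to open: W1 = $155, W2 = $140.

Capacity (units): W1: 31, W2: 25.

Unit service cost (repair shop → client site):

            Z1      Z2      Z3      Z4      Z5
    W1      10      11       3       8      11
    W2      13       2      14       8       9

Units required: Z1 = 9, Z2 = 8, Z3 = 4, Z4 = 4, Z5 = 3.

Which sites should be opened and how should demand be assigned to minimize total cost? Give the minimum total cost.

Minimum total cost: 410

Open {W1}: Z1→W1 10·9=90, Z2→W1 11·8=88, Z3→W1 3·4=12, Z4→W1 8·4=32, Z5→W1 11·3=33.
Loads: W1 carries 28/31. Service 255; fixed 155; total 410.
Next best feasible plan costs 472.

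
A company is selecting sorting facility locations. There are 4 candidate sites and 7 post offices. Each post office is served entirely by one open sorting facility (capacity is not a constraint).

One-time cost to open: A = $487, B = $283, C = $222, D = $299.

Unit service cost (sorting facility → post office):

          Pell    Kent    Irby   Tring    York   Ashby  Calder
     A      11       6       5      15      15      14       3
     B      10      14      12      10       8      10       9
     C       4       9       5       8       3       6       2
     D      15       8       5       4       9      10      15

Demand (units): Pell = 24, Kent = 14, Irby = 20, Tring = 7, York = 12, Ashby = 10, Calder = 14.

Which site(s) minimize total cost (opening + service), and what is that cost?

For any fixed open set, each post office goes to its cheapest open site; total = fixed + service.
{C}: Pell→C 4·24=96, Kent→C 9·14=126, Irby→C 5·20=100, Tring→C 8·7=56, York→C 3·12=36, Ashby→C 6·10=60, Calder→C 2·14=28. Service 502; fixed 222; total 724.
{C, D}: service 460 + fixed 521 = 981
{B, C}: Pell→C 4·24=96, Kent→C 9·14=126, Irby→C 5·20=100, Tring→C 8·7=56, York→C 3·12=36, Ashby→C 6·10=60, Calder→C 2·14=28. Service 502; fixed 505; total 1007.
{A, B, C, D}: Pell→C 4·24=96, Kent→A 6·14=84, Irby→A 5·20=100, Tring→D 4·7=28, York→C 3·12=36, Ashby→C 6·10=60, Calder→C 2·14=28. Service 432; fixed 1291; total 1723.
(All 15 nonempty subsets were checked; C only is lowest.)

Open C only; minimum total cost 724.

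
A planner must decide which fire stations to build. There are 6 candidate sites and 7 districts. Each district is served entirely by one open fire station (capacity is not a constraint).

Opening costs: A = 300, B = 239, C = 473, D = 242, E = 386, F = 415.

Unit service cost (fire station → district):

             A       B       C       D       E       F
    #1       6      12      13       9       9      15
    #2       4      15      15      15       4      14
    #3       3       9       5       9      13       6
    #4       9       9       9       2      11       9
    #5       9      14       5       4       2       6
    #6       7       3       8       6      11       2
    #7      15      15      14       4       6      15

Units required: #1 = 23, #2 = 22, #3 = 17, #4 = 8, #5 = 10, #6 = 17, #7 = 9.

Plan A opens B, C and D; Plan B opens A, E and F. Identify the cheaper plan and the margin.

Plan A: {B, C, D}: #1→D 9·23=207, #2→B 15·22=330, #3→C 5·17=85, #4→D 2·8=16, #5→D 4·10=40, #6→B 3·17=51, #7→D 4·9=36. Service 765; fixed 954; total 1719.
Plan B: {A, E, F}: #1→A 6·23=138, #2→A 4·22=88, #3→A 3·17=51, #4→A 9·8=72, #5→E 2·10=20, #6→F 2·17=34, #7→E 6·9=54. Service 457; fixed 1101; total 1558.
Difference: |1719 − 1558| = 161.

Plan B is cheaper by 161.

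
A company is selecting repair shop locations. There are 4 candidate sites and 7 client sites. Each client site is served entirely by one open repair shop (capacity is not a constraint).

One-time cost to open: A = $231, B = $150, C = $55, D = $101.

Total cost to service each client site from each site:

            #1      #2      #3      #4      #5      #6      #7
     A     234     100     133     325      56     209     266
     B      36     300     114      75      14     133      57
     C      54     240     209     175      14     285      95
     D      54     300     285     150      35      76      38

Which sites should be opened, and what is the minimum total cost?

For any fixed open set, each client site goes to its cheapest open site; total = fixed + service.
{B, C}: #1→B 36, #2→C 240, #3→B 114, #4→B 75, #5→B 14, #6→B 133, #7→B 57. Service 669; fixed 205; total 874.
{B}: #1→B 36, #2→B 300, #3→B 114, #4→B 75, #5→B 14, #6→B 133, #7→B 57. Service 729; fixed 150; total 879.
{B, C, D}: service 593 + fixed 306 = 899
{A, B, C, D}: service 453 + fixed 537 = 990
No other subset beats 874.

Open B and C; minimum total cost 874.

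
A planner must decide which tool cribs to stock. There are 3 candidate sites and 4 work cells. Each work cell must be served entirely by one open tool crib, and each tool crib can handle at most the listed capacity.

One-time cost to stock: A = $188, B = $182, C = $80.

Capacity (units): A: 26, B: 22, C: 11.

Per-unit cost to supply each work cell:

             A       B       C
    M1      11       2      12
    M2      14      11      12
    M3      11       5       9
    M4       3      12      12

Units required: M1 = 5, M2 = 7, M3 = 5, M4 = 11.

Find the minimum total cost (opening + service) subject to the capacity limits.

Minimum total cost: 495

Open {A, C}: M1→A 11·5=55, M2→C 12·7=84, M3→A 11·5=55, M4→A 3·11=33.
Loads: A carries 21/26, C carries 7/11. Service 227; fixed 268; total 495.
Next best feasible plan costs 499.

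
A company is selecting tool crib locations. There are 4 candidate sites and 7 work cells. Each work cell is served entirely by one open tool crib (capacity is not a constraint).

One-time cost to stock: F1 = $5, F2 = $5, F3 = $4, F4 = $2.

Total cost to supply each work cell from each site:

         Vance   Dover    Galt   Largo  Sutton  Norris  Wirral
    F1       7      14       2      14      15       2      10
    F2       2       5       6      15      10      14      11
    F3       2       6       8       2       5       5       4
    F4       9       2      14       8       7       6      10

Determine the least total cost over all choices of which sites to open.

Minimum total cost: 30

For any fixed open set, each work cell goes to its cheapest open site; total = fixed + service.
{F1, F3, F4}: Vance→F3 2, Dover→F4 2, Galt→F1 2, Largo→F3 2, Sutton→F3 5, Norris→F1 2, Wirral→F3 4. Service 19; fixed 11; total 30.
{F1, F3}: service 23 + fixed 9 = 32
{F3, F4}: Vance→F3 2, Dover→F4 2, Galt→F3 8, Largo→F3 2, Sutton→F3 5, Norris→F3 5, Wirral→F3 4. Service 28; fixed 6; total 34.
{F1, F2, F3, F4}: Vance→F2 2, Dover→F4 2, Galt→F1 2, Largo→F3 2, Sutton→F3 5, Norris→F1 2, Wirral→F3 4. Service 19; fixed 16; total 35.
No other subset beats 30.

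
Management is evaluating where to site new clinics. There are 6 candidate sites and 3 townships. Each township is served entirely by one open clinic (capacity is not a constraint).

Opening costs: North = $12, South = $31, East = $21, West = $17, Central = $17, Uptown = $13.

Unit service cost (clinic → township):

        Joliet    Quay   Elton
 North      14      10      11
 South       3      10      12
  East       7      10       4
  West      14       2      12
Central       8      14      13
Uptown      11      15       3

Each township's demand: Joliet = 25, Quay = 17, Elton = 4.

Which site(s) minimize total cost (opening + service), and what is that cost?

Open South, West and Uptown; minimum total cost 182.

For any fixed open set, each township goes to its cheapest open site; total = fixed + service.
{South, West, Uptown}: Joliet→South 3·25=75, Quay→West 2·17=34, Elton→Uptown 3·4=12. Service 121; fixed 61; total 182.
{North, South, West, Uptown}: Joliet→South 3·25=75, Quay→West 2·17=34, Elton→Uptown 3·4=12. Service 121; fixed 73; total 194.
{South, East, West}: Joliet→South 3·25=75, Quay→West 2·17=34, Elton→East 4·4=16. Service 125; fixed 69; total 194.
{North, South, East, West, Central, Uptown}: Joliet→South 3·25=75, Quay→West 2·17=34, Elton→Uptown 3·4=12. Service 121; fixed 111; total 232.
No other subset beats 182.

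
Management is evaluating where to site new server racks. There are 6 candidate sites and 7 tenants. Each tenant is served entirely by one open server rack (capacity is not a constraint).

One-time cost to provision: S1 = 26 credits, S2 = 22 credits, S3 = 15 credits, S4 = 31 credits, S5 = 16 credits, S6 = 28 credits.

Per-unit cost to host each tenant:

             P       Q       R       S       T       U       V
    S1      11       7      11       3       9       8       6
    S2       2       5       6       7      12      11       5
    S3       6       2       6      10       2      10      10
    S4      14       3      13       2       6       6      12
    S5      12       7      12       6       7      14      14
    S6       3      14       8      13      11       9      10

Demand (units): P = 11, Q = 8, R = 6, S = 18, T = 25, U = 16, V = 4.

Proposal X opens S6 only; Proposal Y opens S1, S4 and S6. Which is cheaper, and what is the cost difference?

Proposal Y is cheaper by 418.

Proposal X: {S6}: P→S6 3·11=33, Q→S6 14·8=112, R→S6 8·6=48, S→S6 13·18=234, T→S6 11·25=275, U→S6 9·16=144, V→S6 10·4=40. Service 886; fixed 28; total 914.
Proposal Y: {S1, S4, S6}: P→S6 3·11=33, Q→S4 3·8=24, R→S6 8·6=48, S→S4 2·18=36, T→S4 6·25=150, U→S4 6·16=96, V→S1 6·4=24. Service 411; fixed 85; total 496.
Difference: |914 − 496| = 418.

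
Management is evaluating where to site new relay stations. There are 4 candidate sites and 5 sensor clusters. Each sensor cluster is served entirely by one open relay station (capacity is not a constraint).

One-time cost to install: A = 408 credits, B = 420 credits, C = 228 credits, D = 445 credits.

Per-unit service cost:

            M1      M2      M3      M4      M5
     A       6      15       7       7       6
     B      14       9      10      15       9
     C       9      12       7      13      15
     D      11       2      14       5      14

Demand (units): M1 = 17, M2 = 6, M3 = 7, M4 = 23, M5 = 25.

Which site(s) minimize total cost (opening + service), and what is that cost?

Open A only; minimum total cost 960.

For any fixed open set, each sensor cluster goes to its cheapest open site; total = fixed + service.
{A}: M1→A 6·17=102, M2→A 15·6=90, M3→A 7·7=49, M4→A 7·23=161, M5→A 6·25=150. Service 552; fixed 408; total 960.
{A, C}: M1→A 6·17=102, M2→C 12·6=72, M3→A 7·7=49, M4→A 7·23=161, M5→A 6·25=150. Service 534; fixed 636; total 1170.
{C}: M1→C 9·17=153, M2→C 12·6=72, M3→C 7·7=49, M4→C 13·23=299, M5→C 15·25=375. Service 948; fixed 228; total 1176.
{A, B, C, D}: M1→A 6·17=102, M2→D 2·6=12, M3→A 7·7=49, M4→D 5·23=115, M5→A 6·25=150. Service 428; fixed 1501; total 1929.
No other subset beats 960.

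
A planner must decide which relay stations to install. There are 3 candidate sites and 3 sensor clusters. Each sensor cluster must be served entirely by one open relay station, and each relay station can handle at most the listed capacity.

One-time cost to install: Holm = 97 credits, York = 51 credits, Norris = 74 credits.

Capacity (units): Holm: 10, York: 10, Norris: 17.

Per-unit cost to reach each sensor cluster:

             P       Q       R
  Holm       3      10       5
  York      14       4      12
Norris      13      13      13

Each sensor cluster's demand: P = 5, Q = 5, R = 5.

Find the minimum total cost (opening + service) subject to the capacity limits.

Minimum total cost: 208

Open {Holm, York}: P→Holm 3·5=15, Q→York 4·5=20, R→Holm 5·5=25.
Loads: Holm carries 10/10, York carries 5/10. Service 60; fixed 148; total 208.
Next best feasible plan costs 243.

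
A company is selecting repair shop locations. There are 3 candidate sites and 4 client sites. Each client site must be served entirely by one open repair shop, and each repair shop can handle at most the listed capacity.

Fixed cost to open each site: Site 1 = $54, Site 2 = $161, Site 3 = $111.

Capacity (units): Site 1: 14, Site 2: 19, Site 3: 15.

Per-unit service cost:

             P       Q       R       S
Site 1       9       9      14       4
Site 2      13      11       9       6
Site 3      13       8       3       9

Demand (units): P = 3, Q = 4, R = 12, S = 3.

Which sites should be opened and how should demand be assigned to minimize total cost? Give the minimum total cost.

Open {Site 1, Site 3}: P→Site 1 9·3=27, Q→Site 1 9·4=36, R→Site 3 3·12=36, S→Site 1 4·3=12.
Loads: Site 1 carries 10/14, Site 3 carries 12/15. Service 111; fixed 165; total 276.
Next best feasible plan costs 288.

Minimum total cost: 276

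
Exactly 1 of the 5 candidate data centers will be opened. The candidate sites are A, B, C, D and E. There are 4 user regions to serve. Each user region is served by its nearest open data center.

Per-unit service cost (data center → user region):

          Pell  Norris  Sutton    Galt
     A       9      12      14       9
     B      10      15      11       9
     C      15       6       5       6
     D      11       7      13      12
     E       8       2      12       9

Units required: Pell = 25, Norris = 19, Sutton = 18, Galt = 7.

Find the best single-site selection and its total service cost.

Choose E only; total service cost 517.

With exactly 1 open, each user region uses its cheapest among the chosen.
{E}: Pell→E 8·25=200, Norris→E 2·19=38, Sutton→E 12·18=216, Galt→E 9·7=63. Service cost 517.
{C}: service cost 621
{D}: service cost 726
Among all 5 size-1 choices, {E} is lowest.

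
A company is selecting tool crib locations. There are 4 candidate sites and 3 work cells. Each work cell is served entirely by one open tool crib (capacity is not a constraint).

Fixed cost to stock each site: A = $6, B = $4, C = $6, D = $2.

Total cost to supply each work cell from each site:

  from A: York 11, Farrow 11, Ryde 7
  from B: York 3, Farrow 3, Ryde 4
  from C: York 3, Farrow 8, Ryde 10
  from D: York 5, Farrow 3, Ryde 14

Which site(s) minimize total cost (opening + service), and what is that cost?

For any fixed open set, each work cell goes to its cheapest open site; total = fixed + service.
{B}: York→B 3, Farrow→B 3, Ryde→B 4. Service 10; fixed 4; total 14.
{B, D}: service 10 + fixed 6 = 16
{A, B}: service 10 + fixed 10 = 20
{A, B, C, D}: York→B 3, Farrow→B 3, Ryde→B 4. Service 10; fixed 18; total 28.
No other subset beats 14.

Open B only; minimum total cost 14.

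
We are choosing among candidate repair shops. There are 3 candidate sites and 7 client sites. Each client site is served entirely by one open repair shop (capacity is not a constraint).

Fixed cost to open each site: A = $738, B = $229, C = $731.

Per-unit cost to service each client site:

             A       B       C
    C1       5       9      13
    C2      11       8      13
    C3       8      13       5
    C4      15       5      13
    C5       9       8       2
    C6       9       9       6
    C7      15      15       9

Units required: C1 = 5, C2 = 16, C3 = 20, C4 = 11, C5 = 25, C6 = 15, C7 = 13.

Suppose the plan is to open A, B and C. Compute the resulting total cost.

Each client site is assigned to its cheapest site among the open ones.
{A, B, C}: C1→A 5·5=25, C2→B 8·16=128, C3→C 5·20=100, C4→B 5·11=55, C5→C 2·25=50, C6→C 6·15=90, C7→C 9·13=117. Service 565; fixed 1698; total 2263.

Total cost: 2263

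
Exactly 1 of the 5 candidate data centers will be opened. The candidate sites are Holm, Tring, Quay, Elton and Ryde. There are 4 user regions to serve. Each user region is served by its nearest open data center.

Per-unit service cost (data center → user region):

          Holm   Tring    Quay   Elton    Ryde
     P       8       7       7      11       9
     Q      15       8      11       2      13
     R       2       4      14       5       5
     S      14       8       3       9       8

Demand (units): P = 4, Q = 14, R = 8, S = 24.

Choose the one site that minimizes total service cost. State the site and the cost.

With exactly 1 open, each user region uses its cheapest among the chosen.
{Elton}: P→Elton 11·4=44, Q→Elton 2·14=28, R→Elton 5·8=40, S→Elton 9·24=216. Service cost 328.
{Tring}: service cost 364
{Quay}: service cost 366
Among all 5 size-1 choices, {Elton} is lowest.

Choose Elton only; total service cost 328.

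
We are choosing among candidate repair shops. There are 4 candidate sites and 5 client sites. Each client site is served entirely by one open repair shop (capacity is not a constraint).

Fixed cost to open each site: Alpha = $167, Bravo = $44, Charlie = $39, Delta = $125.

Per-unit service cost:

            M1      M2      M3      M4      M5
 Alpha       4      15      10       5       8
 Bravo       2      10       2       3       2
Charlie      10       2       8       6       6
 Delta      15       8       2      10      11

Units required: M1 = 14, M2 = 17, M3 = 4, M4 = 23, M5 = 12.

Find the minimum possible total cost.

For any fixed open set, each client site goes to its cheapest open site; total = fixed + service.
{Bravo, Charlie}: M1→Bravo 2·14=28, M2→Charlie 2·17=34, M3→Bravo 2·4=8, M4→Bravo 3·23=69, M5→Bravo 2·12=24. Service 163; fixed 83; total 246.
{Bravo}: M1→Bravo 2·14=28, M2→Bravo 10·17=170, M3→Bravo 2·4=8, M4→Bravo 3·23=69, M5→Bravo 2·12=24. Service 299; fixed 44; total 343.
{Bravo, Charlie, Delta}: M1→Bravo 2·14=28, M2→Charlie 2·17=34, M3→Bravo 2·4=8, M4→Bravo 3·23=69, M5→Bravo 2·12=24. Service 163; fixed 208; total 371.
{Alpha, Bravo, Charlie, Delta}: service 163 + fixed 375 = 538
No other subset beats 246.

Minimum total cost: 246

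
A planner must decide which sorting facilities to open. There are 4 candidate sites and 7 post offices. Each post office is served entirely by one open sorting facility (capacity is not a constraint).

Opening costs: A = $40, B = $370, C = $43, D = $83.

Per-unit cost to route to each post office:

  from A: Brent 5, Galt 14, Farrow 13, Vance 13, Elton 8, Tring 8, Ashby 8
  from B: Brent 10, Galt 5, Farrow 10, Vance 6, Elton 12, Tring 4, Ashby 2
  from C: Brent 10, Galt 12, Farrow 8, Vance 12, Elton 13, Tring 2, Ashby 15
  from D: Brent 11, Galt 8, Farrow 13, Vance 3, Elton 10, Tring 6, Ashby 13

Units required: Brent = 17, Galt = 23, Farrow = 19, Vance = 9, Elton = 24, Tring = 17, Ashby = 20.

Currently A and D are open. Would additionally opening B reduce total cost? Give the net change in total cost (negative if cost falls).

Current service cost with {A, D}: 997.
Adding B: each post office re-picks its cheapest; new service cost 717, saving 280.
Extra fixed cost: 370. Net change = 370 − 280 = 90.
(Totals: 1120 → 1210.)

No — net change +90 (cost rises by 90).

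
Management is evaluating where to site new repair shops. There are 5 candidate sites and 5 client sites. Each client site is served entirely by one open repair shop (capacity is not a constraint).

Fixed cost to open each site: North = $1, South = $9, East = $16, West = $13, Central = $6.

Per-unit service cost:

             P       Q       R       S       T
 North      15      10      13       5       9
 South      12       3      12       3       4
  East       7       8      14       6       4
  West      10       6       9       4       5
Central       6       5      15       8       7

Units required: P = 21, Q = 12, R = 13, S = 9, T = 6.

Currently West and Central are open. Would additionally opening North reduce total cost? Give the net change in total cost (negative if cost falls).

No — net change +1 (cost rises by 1).

Current service cost with {West, Central}: 369.
Adding North: each client site re-picks its cheapest; new service cost 369, saving 0.
Extra fixed cost: 1. Net change = 1 − 0 = 1.
(Totals: 388 → 389.)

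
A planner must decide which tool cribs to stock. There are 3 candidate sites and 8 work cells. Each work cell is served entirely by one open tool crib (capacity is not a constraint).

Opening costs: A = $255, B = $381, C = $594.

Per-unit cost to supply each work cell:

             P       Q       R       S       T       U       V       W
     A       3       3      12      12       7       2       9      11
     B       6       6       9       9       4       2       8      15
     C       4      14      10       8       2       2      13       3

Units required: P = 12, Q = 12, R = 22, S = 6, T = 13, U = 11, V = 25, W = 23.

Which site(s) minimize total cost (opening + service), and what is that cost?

For any fixed open set, each work cell goes to its cheapest open site; total = fixed + service.
{A}: P→A 3·12=36, Q→A 3·12=36, R→A 12·22=264, S→A 12·6=72, T→A 7·13=91, U→A 2·11=22, V→A 9·25=225, W→A 11·23=253. Service 999; fixed 255; total 1254.
{B}: service 1015 + fixed 381 = 1396
{A, B}: P→A 3·12=36, Q→A 3·12=36, R→B 9·22=198, S→B 9·6=54, T→B 4·13=52, U→A 2·11=22, V→B 8·25=200, W→A 11·23=253. Service 851; fixed 636; total 1487.
{A, B, C}: service 635 + fixed 1230 = 1865
No other subset beats 1254.

Open A only; minimum total cost 1254.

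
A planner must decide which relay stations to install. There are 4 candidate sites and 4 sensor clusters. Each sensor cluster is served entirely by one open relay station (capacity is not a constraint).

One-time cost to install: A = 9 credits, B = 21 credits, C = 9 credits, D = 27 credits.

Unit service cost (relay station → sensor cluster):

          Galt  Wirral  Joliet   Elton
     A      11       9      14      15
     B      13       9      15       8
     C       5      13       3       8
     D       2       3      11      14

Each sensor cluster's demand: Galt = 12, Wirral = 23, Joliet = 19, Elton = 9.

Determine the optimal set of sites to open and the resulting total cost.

Open C and D; minimum total cost 258.

For any fixed open set, each sensor cluster goes to its cheapest open site; total = fixed + service.
{C, D}: Galt→D 2·12=24, Wirral→D 3·23=69, Joliet→C 3·19=57, Elton→C 8·9=72. Service 222; fixed 36; total 258.
{A, C, D}: service 222 + fixed 45 = 267
{B, C, D}: Galt→D 2·12=24, Wirral→D 3·23=69, Joliet→C 3·19=57, Elton→B 8·9=72. Service 222; fixed 57; total 279.
{A, B, C, D}: Galt→D 2·12=24, Wirral→D 3·23=69, Joliet→C 3·19=57, Elton→B 8·9=72. Service 222; fixed 66; total 288.
(All 15 nonempty subsets were checked; C and D is lowest.)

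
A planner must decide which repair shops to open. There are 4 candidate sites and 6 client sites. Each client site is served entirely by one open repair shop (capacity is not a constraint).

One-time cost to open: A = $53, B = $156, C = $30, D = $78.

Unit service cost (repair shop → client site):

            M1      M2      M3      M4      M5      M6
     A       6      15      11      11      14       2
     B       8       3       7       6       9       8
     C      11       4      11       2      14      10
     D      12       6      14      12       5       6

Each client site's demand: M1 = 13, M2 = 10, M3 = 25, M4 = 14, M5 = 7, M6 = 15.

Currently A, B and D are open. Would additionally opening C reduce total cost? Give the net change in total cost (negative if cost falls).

Current service cost with {A, B, D}: 432.
Adding C: each client site re-picks its cheapest; new service cost 376, saving 56.
Extra fixed cost: 30. Net change = 30 − 56 = -26.
(Totals: 719 → 693.)

Yes — net change −26 (cost falls by 26).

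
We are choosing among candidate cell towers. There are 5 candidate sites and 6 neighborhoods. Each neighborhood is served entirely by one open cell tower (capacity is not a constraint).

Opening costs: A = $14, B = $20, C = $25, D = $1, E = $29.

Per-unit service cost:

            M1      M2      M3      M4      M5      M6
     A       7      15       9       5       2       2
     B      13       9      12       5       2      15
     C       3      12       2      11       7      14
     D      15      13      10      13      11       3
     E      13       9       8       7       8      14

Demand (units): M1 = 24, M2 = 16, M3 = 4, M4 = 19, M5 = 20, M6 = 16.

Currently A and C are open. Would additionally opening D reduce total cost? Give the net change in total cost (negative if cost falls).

No — net change +1 (cost rises by 1).

Current service cost with {A, C}: 439.
Adding D: each neighborhood re-picks its cheapest; new service cost 439, saving 0.
Extra fixed cost: 1. Net change = 1 − 0 = 1.
(Totals: 478 → 479.)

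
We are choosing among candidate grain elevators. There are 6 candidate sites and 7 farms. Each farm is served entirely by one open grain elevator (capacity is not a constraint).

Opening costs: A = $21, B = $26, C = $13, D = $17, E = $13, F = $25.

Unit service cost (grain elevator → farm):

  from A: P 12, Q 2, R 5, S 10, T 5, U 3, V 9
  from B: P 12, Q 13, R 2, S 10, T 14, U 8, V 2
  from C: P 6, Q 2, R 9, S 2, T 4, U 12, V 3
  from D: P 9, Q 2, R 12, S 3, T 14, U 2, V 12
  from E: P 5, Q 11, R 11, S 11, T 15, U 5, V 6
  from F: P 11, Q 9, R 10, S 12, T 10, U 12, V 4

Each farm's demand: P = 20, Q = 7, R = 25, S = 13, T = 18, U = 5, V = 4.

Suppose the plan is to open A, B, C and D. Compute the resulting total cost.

Each farm is assigned to its cheapest site among the open ones.
{A, B, C, D}: P→C 6·20=120, Q→A 2·7=14, R→B 2·25=50, S→C 2·13=26, T→C 4·18=72, U→D 2·5=10, V→B 2·4=8. Service 300; fixed 77; total 377.

Total cost: 377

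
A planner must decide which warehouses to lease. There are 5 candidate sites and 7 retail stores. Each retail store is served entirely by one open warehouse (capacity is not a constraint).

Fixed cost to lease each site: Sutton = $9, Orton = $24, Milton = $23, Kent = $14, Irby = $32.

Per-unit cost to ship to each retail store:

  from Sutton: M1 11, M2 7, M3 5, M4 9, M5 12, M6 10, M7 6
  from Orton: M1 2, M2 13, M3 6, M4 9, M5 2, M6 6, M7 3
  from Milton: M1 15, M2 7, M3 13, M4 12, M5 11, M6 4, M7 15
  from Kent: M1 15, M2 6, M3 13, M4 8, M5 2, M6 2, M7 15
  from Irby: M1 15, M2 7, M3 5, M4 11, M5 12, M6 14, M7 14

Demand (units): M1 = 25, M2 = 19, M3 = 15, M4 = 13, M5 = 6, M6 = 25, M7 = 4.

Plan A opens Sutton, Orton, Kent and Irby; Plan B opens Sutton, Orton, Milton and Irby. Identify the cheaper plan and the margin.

Plan A: {Sutton, Orton, Kent, Irby}: M1→Orton 2·25=50, M2→Kent 6·19=114, M3→Sutton 5·15=75, M4→Kent 8·13=104, M5→Orton 2·6=12, M6→Kent 2·25=50, M7→Orton 3·4=12. Service 417; fixed 79; total 496.
Plan B: {Sutton, Orton, Milton, Irby}: M1→Orton 2·25=50, M2→Sutton 7·19=133, M3→Sutton 5·15=75, M4→Sutton 9·13=117, M5→Orton 2·6=12, M6→Milton 4·25=100, M7→Orton 3·4=12. Service 499; fixed 88; total 587.
Difference: |496 − 587| = 91.

Plan A is cheaper by 91.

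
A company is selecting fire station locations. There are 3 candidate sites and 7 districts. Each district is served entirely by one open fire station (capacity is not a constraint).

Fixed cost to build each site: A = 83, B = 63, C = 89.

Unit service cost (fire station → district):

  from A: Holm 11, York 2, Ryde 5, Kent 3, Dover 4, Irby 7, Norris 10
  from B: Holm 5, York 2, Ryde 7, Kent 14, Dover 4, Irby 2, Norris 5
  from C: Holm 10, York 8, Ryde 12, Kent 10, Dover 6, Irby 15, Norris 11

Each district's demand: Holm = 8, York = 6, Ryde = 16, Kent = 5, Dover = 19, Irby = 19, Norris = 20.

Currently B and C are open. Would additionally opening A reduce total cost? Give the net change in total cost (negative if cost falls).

Current service cost with {B, C}: 428.
Adding A: each district re-picks its cheapest; new service cost 361, saving 67.
Extra fixed cost: 83. Net change = 83 − 67 = 16.
(Totals: 580 → 596.)

No — net change +16 (cost rises by 16).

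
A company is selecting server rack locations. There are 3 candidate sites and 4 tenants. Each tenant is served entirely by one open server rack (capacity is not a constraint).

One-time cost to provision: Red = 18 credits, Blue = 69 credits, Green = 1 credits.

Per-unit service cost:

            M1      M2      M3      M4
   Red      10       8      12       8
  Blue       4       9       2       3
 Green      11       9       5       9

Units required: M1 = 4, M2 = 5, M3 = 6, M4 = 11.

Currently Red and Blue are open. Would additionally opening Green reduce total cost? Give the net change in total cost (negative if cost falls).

No — net change +1 (cost rises by 1).

Current service cost with {Red, Blue}: 101.
Adding Green: each tenant re-picks its cheapest; new service cost 101, saving 0.
Extra fixed cost: 1. Net change = 1 − 0 = 1.
(Totals: 188 → 189.)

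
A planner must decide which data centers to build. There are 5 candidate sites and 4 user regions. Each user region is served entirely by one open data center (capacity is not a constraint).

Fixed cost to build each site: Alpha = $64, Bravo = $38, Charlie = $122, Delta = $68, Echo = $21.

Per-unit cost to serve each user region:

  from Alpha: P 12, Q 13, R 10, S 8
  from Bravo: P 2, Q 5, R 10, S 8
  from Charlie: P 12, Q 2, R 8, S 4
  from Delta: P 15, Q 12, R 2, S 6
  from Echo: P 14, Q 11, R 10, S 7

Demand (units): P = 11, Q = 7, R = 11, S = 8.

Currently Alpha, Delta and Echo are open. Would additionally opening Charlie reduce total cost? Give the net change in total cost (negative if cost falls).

Current service cost with {Alpha, Delta, Echo}: 279.
Adding Charlie: each user region re-picks its cheapest; new service cost 200, saving 79.
Extra fixed cost: 122. Net change = 122 − 79 = 43.
(Totals: 432 → 475.)

No — net change +43 (cost rises by 43).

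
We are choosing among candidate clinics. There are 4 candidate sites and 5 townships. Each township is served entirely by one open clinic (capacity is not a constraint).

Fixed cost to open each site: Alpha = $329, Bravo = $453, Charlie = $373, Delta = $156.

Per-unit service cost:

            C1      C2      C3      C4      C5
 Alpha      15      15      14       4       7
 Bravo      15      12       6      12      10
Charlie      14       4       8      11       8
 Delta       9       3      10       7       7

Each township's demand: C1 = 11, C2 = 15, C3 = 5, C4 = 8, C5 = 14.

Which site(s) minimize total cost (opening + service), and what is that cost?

For any fixed open set, each township goes to its cheapest open site; total = fixed + service.
{Delta}: C1→Delta 9·11=99, C2→Delta 3·15=45, C3→Delta 10·5=50, C4→Delta 7·8=56, C5→Delta 7·14=98. Service 348; fixed 156; total 504.
{Alpha, Delta}: service 324 + fixed 485 = 809
{Charlie}: C1→Charlie 14·11=154, C2→Charlie 4·15=60, C3→Charlie 8·5=40, C4→Charlie 11·8=88, C5→Charlie 8·14=112. Service 454; fixed 373; total 827.
{Alpha, Bravo, Charlie, Delta}: service 304 + fixed 1311 = 1615
No other subset beats 504.

Open Delta only; minimum total cost 504.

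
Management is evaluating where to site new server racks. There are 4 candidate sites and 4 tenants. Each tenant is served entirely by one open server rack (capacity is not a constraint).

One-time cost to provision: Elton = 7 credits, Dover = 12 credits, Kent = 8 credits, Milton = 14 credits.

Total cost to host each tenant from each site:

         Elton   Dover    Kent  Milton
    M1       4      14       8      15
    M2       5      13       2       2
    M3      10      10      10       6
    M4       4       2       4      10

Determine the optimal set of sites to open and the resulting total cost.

Open Elton only; minimum total cost 30.

For any fixed open set, each tenant goes to its cheapest open site; total = fixed + service.
{Elton}: M1→Elton 4, M2→Elton 5, M3→Elton 10, M4→Elton 4. Service 23; fixed 7; total 30.
{Kent}: M1→Kent 8, M2→Kent 2, M3→Kent 10, M4→Kent 4. Service 24; fixed 8; total 32.
{Elton, Kent}: service 20 + fixed 15 = 35
{Elton, Dover, Kent, Milton}: service 14 + fixed 41 = 55
No other subset beats 30.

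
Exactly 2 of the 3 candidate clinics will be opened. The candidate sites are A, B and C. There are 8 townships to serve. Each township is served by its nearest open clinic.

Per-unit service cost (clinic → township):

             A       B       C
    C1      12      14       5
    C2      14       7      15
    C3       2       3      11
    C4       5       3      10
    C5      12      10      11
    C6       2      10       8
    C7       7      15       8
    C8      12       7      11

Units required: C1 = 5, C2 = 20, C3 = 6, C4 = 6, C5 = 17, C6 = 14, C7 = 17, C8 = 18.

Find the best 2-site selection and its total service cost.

Choose A and B; total service cost 673.

With exactly 2 open, each township uses its cheapest among the chosen.
{A, B}: C1→A 12·5=60, C2→B 7·20=140, C3→A 2·6=12, C4→B 3·6=18, C5→B 10·17=170, C6→A 2·14=28, C7→A 7·17=119, C8→B 7·18=126. Service cost 673.
{B, C}: service cost 745
{A, C}: service cost 879
Among all 3 size-2 choices, {A, B} is lowest.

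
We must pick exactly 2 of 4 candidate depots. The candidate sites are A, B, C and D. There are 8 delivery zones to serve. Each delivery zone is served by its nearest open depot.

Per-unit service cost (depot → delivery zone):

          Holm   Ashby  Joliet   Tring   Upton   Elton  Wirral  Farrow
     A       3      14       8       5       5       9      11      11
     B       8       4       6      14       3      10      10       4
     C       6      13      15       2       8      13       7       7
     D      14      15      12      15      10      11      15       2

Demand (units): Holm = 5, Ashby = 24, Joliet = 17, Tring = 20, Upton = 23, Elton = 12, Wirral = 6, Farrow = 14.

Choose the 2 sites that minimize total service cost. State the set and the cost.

Choose B and C; total service cost 555.

With exactly 2 open, each delivery zone uses its cheapest among the chosen.
{B, C}: Holm→C 6·5=30, Ashby→B 4·24=96, Joliet→B 6·17=102, Tring→C 2·20=40, Upton→B 3·23=69, Elton→B 10·12=120, Wirral→C 7·6=42, Farrow→B 4·14=56. Service cost 555.
{A, B}: service cost 606
{B, D}: service cost 795
Among all 6 size-2 choices, {B, C} is lowest.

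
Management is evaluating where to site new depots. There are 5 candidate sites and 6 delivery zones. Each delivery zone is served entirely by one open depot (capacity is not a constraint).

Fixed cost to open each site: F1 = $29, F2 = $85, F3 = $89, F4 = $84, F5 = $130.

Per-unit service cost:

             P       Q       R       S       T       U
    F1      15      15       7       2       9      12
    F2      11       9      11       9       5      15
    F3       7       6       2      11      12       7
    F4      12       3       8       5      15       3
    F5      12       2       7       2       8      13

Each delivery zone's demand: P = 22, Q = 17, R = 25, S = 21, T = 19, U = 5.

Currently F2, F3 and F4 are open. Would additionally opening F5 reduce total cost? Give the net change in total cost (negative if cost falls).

Current service cost with {F2, F3, F4}: 470.
Adding F5: each delivery zone re-picks its cheapest; new service cost 390, saving 80.
Extra fixed cost: 130. Net change = 130 − 80 = 50.
(Totals: 728 → 778.)

No — net change +50 (cost rises by 50).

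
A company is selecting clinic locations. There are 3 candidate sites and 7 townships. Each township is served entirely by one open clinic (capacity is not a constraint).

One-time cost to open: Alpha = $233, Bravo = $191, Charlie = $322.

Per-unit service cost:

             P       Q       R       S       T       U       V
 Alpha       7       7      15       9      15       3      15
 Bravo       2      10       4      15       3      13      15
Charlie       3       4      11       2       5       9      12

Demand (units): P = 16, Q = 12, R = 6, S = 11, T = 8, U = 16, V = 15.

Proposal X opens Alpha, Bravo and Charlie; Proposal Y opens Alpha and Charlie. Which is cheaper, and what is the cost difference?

Proposal X: {Alpha, Bravo, Charlie}: P→Bravo 2·16=32, Q→Charlie 4·12=48, R→Bravo 4·6=24, S→Charlie 2·11=22, T→Bravo 3·8=24, U→Alpha 3·16=48, V→Charlie 12·15=180. Service 378; fixed 746; total 1124.
Proposal Y: {Alpha, Charlie}: P→Charlie 3·16=48, Q→Charlie 4·12=48, R→Charlie 11·6=66, S→Charlie 2·11=22, T→Charlie 5·8=40, U→Alpha 3·16=48, V→Charlie 12·15=180. Service 452; fixed 555; total 1007.
Difference: |1124 − 1007| = 117.

Proposal Y is cheaper by 117.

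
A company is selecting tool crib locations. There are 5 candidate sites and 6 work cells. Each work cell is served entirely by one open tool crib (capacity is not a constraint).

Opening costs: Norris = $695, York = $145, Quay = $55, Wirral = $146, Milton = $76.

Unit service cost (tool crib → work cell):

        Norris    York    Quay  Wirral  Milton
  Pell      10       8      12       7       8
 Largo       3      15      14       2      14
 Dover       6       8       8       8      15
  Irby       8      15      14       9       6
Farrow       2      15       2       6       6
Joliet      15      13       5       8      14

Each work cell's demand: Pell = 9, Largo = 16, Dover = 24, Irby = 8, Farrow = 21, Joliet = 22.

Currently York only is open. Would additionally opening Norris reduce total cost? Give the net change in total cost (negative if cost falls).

No — net change +126 (cost rises by 126).

Current service cost with {York}: 1225.
Adding Norris: each work cell re-picks its cheapest; new service cost 656, saving 569.
Extra fixed cost: 695. Net change = 695 − 569 = 126.
(Totals: 1370 → 1496.)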